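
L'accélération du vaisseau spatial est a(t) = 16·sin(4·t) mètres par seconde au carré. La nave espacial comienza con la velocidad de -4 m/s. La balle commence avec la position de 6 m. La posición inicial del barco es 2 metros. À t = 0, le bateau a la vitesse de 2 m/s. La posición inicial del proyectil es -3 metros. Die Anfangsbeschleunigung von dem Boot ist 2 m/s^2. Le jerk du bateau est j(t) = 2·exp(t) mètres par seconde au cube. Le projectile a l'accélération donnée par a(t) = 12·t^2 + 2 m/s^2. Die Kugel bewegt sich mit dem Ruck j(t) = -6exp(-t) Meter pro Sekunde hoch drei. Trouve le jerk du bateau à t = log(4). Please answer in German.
Wir haben den Ruck j(t) = 2·exp(t). Durch Einsetzen von t = log(4): j(log(4)) = 8.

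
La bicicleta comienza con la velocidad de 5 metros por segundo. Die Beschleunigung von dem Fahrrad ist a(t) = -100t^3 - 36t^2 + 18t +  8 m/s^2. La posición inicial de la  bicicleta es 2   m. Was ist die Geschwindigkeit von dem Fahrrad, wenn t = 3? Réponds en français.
Nous devons trouver l'intégrale de notre équation de l'accélération a(t) = -100·t^3 - 36·t^2 + 18·t + 8 1 fois. En prenant ∫a(t)dt et en appliquant v(0) = 5, nous trouvons v(t) = -25·t^4 - 12·t^3 + 9·t^2 + 8·t + 5. De l'équation de la vitesse v(t) = -25·t^4 - 12·t^3 + 9·t^2 + 8·t + 5, nous substituons t = 3 pour obtenir v = -2239.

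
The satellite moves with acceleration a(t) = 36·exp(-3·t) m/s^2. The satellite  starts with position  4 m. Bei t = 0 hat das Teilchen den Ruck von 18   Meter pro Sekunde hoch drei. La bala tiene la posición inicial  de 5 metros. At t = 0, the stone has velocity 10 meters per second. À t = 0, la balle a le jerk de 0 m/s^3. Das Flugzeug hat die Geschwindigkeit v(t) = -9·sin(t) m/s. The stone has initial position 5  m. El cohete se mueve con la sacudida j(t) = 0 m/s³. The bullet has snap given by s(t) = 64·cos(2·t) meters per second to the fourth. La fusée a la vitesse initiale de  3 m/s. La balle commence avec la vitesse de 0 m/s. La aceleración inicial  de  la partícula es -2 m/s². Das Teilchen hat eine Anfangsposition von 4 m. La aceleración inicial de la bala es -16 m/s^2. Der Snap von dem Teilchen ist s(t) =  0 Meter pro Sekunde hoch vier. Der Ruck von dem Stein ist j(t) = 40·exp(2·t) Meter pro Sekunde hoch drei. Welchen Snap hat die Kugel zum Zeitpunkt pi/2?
Wir haben den Snap s(t) = 64·cos(2·t). Durch Einsetzen von t = pi/2: s(pi/2) = -64.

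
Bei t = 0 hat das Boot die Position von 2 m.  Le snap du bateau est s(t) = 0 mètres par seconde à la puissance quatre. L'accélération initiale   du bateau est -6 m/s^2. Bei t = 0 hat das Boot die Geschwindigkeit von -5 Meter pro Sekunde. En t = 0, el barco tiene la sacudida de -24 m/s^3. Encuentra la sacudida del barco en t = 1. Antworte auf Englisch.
We must find the integral of our snap equation s(t) = 0 1 time. The antiderivative of snap is jerk. Using j(0) = -24, we get j(t) = -24. From the given jerk equation j(t) = -24, we substitute t = 1 to get j = -24.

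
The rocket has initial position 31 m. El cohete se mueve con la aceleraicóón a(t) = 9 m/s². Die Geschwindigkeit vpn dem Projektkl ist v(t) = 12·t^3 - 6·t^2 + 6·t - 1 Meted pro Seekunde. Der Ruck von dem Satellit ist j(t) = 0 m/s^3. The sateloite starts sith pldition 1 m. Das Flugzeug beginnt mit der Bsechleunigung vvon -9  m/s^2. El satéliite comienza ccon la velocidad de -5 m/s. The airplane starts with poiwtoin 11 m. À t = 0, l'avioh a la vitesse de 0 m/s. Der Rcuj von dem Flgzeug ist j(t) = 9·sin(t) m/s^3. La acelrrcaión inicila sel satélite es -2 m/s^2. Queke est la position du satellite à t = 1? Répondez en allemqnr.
Um dies zu lösen, müssen wir 3 Stammfunktionen unserer Gleichung für den Ruck j(t) = 0 finden. Durch Integration von dem Ruck und Verwendung der Anfangsbedingung a(0) = -2, erhalten wir a(t) = -2. Das Integral von der Beschleunigung, mit v(0) = -5, ergibt die Geschwindigkeit: v(t) = -2·t - 5. Mit ∫v(t)dt und Anwendung von x(0) = 1, finden wir x(t) = -t^2 - 5·t + 1. Wir haben die Position x(t) = -t^2 - 5·t + 1. Durch Einsetzen von t = 1: x(1) = -5.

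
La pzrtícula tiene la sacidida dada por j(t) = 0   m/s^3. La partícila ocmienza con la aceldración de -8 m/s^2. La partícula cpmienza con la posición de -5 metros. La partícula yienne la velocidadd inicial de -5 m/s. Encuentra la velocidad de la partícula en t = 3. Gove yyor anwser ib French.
Nous devons trouver l'intégrale de notre équation du jerk j(t) = 0 2 fois. En intégrant le jerk et en utilisant la condition initiale a(0) = -8, nous obtenons a(t) = -8. L'intégrale de l'accélération, avec v(0) = -5, donne la vitesse: v(t) = -8·t - 5. De l'équation de la vitesse v(t) = -8·t - 5, nous substituons t = 3 pour obtenir v = -29.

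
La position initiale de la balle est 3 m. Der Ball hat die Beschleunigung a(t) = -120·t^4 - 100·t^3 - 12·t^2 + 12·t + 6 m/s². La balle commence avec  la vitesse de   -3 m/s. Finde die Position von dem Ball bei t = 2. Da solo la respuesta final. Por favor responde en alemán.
Die Antwort ist -407.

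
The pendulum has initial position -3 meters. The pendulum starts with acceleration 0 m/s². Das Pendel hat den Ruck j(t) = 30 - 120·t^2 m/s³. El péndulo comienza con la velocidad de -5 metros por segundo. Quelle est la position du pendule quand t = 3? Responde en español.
Partiendo de la sacudida j(t) = 30 - 120·t^2, tomamos 3 integrales. Tomando ∫j(t)dt y aplicando a(0) = 0, encontramos a(t) = -40·t^3 + 30·t. Tomando ∫a(t)dt y aplicando v(0) = -5, encontramos v(t) = -10·t^4 + 15·t^2 - 5. La antiderivada de la velocidad es la posición. Usando x(0) = -3, obtenemos x(t) = -2·t^5 + 5·t^3 - 5·t - 3. Usando x(t) = -2·t^5 + 5·t^3 - 5·t - 3 y sustituyendo t = 3, encontramos x = -369.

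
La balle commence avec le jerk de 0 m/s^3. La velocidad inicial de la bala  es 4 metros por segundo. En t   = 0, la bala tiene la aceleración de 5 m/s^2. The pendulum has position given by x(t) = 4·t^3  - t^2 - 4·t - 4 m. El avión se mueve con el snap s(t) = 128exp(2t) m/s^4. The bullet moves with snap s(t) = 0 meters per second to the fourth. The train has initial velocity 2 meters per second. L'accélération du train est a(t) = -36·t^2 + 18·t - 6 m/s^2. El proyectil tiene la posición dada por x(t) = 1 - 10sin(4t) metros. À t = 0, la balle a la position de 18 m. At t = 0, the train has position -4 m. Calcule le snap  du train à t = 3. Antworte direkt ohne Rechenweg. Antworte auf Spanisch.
s(3) = -72.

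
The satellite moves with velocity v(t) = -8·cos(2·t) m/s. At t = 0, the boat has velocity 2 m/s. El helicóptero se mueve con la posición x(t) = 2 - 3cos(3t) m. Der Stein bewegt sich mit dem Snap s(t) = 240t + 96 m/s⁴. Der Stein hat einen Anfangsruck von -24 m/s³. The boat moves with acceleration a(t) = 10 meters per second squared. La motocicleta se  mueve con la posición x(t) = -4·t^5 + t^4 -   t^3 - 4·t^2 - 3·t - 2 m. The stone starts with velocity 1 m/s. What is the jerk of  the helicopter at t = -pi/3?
We must differentiate our position equation x(t) = 2 - 3·cos(3·t) 3 times. Differentiating position, we get velocity: v(t) = 9·sin(3·t). The derivative of velocity gives acceleration: a(t) = 27·cos(3·t). Differentiating acceleration, we get jerk: j(t) = -81·sin(3·t). We have jerk j(t) = -81·sin(3·t). Substituting t = -pi/3: j(-pi/3) = 0.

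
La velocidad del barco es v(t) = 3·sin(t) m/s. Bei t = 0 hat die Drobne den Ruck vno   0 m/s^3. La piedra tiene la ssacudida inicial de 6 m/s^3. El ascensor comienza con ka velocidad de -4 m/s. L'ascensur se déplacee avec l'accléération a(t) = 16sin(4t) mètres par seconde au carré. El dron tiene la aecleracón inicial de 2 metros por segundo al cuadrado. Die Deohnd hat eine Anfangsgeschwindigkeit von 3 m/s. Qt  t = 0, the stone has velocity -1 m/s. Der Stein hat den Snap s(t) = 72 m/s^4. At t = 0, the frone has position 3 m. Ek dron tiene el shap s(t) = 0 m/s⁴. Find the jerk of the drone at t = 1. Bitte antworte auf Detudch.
Um dies zu lösen, müssen wir 1 Integral unserer Gleichung für den Snap s(t) = 0 finden. Das Integral von dem Snap, mit j(0) = 0, ergibt den Ruck: j(t) = 0. Aus der Gleichung für den Ruck j(t) = 0, setzen wir t = 1 ein und erhalten j = 0.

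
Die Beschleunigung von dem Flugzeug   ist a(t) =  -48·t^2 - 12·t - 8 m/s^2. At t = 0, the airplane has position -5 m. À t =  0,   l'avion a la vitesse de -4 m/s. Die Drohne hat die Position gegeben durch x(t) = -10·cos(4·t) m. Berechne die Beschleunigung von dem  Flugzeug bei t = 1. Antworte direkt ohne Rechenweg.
a(1) = -68.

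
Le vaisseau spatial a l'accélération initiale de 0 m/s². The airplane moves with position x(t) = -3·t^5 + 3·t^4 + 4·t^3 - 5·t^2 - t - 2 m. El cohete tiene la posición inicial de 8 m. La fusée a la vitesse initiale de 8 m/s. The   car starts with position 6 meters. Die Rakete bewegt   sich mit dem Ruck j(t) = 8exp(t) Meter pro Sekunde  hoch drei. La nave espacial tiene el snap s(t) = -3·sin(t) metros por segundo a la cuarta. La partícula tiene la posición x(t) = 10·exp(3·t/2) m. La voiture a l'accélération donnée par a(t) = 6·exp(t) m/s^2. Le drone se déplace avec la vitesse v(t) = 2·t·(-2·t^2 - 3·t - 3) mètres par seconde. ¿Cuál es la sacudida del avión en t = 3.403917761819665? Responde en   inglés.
We must differentiate our position equation x(t) = -3·t^5 + 3·t^4 + 4·t^3 - 5·t^2 - t - 2 3 times. Differentiating position, we get velocity: v(t) = -15·t^4 + 12·t^3 + 12·t^2 - 10·t - 1. Taking d/dt of v(t), we find a(t) = -60·t^3 + 36·t^2 + 24·t - 10. Differentiating acceleration, we get jerk: j(t) = -180·t^2 + 72·t + 24. Using j(t) = -180·t^2 + 72·t + 24 and substituting t = 3.403917761819665, we find j = -1816.51602441064.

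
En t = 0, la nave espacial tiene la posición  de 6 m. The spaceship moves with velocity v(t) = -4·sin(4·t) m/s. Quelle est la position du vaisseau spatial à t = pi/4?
Nous devons intégrer notre équation de la vitesse v(t) = -4·sin(4·t) 1 fois. L'intégrale de la vitesse, avec x(0) = 6, donne la position: x(t) = cos(4·t) + 5. En utilisant x(t) = cos(4·t) + 5 et en substituant t = pi/4, nous trouvons x = 4.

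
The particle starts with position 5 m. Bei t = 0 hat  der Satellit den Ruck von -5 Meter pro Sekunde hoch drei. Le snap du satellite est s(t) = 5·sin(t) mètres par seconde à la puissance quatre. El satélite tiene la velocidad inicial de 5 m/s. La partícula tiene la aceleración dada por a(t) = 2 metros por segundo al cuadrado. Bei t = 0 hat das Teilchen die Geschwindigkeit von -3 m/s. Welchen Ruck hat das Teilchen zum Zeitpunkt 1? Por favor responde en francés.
Pour résoudre ceci, nous devons prendre 1 dérivée de notre équation de l'accélération a(t) = 2. La dérivée de l'accélération donne le jerk: j(t) = 0. En utilisant j(t) = 0 et en substituant t = 1, nous trouvons j = 0.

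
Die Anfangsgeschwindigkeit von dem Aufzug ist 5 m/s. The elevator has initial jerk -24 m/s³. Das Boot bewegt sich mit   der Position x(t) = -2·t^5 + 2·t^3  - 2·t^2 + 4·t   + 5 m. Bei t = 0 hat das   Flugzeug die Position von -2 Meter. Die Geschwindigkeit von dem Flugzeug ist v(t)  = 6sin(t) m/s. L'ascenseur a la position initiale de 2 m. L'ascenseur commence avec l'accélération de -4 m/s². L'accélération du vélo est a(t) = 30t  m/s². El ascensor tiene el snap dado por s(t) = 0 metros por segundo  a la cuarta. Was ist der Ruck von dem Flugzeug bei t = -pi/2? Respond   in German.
Wir müssen unsere Gleichung für die Geschwindigkeit v(t) = 6·sin(t) 2-mal ableiten. Die Ableitung von der Geschwindigkeit ergibt die Beschleunigung: a(t) = 6·cos(t). Die Ableitung von der Beschleunigung ergibt den Ruck: j(t) = -6·sin(t). Aus der Gleichung für den Ruck j(t) = -6·sin(t), setzen wir t = -pi/2 ein und erhalten j = 6.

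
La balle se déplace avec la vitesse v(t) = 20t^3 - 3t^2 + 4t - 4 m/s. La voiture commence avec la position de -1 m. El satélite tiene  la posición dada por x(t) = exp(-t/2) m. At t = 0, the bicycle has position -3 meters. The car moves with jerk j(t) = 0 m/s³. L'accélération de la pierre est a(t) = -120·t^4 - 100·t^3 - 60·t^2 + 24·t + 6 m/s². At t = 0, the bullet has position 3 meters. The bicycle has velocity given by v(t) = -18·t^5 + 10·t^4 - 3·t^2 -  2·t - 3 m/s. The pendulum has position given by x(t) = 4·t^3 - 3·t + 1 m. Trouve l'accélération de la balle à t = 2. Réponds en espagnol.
Partiendo de la velocidad v(t) = 20·t^3 - 3·t^2 + 4·t - 4, tomamos 1 derivada. Derivando la velocidad, obtenemos la aceleración: a(t) = 60·t^2 - 6·t + 4. De la ecuación de la aceleración a(t) = 60·t^2 - 6·t + 4, sustituimos t = 2 para obtener a = 232.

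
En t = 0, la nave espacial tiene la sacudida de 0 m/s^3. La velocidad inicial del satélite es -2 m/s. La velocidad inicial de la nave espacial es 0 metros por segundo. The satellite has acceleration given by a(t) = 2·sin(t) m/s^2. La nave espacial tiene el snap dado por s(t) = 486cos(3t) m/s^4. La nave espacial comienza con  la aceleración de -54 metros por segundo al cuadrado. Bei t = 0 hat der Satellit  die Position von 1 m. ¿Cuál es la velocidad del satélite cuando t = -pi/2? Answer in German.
Um dies zu lösen, müssen wir 1 Stammfunktion unserer Gleichung für die Beschleunigung a(t) = 2·sin(t) finden. Die Stammfunktion von der Beschleunigung ist die Geschwindigkeit. Mit v(0) = -2 erhalten wir v(t) = -2·cos(t). Mit v(t) = -2·cos(t) und Einsetzen von t = -pi/2, finden wir v = 0.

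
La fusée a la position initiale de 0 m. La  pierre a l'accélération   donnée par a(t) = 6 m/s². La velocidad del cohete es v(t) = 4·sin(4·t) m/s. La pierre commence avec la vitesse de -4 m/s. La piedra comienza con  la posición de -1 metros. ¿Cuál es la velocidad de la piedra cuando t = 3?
Para resolver esto, necesitamos tomar 1 antiderivada de nuestra ecuación de la aceleración a(t) = 6. Integrando la aceleración y usando la condición inicial v(0) = -4, obtenemos v(t) = 6·t - 4. De la ecuación de la velocidad v(t) = 6·t - 4, sustituimos t = 3 para obtener v = 14.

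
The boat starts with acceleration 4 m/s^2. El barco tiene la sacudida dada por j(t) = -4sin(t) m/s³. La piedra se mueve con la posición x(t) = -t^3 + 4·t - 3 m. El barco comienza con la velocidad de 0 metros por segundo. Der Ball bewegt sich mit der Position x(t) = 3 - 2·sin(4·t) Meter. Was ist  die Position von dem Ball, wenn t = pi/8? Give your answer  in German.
Aus der Gleichung für die Position x(t) = 3 - 2·sin(4·t), setzen wir t = pi/8 ein und erhalten x = 1.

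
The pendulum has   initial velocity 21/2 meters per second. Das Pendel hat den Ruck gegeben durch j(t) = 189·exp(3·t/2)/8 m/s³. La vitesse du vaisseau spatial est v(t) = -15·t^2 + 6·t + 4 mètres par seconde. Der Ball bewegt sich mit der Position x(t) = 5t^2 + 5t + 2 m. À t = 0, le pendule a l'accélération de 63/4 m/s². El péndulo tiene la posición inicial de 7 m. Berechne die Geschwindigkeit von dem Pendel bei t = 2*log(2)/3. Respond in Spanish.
Debemos encontrar la integral de nuestra ecuación de la sacudida j(t) = 189·exp(3·t/2)/8 2 veces. La integral de la sacudida, con a(0) = 63/4, da la aceleración: a(t) = 63·exp(3·t/2)/4. La integral de la aceleración, con v(0) = 21/2, da la velocidad: v(t) = 21·exp(3·t/2)/2. Usando v(t) = 21·exp(3·t/2)/2 y sustituyendo t = 2*log(2)/3, encontramos v = 21.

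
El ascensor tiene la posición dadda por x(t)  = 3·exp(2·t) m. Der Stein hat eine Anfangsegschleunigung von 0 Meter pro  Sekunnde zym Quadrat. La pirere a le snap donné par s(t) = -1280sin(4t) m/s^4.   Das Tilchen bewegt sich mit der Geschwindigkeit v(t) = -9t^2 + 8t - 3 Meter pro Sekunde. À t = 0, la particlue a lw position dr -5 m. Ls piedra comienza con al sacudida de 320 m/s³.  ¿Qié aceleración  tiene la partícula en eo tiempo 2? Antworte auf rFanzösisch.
En partant de la vitesse v(t) = -9·t^2 + 8·t - 3, nous prenons 1 dérivée. La dérivée de la vitesse donne l'accélération: a(t) = 8 - 18·t. De l'équation de l'accélération a(t) = 8 - 18·t, nous substituons t = 2 pour obtenir a = -28.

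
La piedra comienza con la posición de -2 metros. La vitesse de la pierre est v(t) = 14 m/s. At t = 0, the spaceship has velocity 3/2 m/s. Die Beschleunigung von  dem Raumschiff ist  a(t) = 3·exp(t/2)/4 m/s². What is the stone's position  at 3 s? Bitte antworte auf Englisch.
To find the answer, we compute 1 integral of v(t) = 14. Finding the antiderivative of v(t) and using x(0) = -2: x(t) = 14·t - 2. From the given position equation x(t) = 14·t - 2, we substitute t = 3 to get x = 40.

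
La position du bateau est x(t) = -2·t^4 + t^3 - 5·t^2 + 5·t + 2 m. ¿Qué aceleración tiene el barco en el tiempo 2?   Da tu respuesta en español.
Debemos derivar nuestra ecuación de la posición x(t) = -2·t^4 + t^3 - 5·t^2 + 5·t + 2 2 veces. La derivada de la posición da la velocidad: v(t) = -8·t^3 + 3·t^2 - 10·t + 5. Tomando d/dt de v(t), encontramos a(t) = -24·t^2 + 6·t - 10. De la ecuación de la aceleración a(t) = -24·t^2 + 6·t - 10, sustituimos t = 2 para obtener a = -94.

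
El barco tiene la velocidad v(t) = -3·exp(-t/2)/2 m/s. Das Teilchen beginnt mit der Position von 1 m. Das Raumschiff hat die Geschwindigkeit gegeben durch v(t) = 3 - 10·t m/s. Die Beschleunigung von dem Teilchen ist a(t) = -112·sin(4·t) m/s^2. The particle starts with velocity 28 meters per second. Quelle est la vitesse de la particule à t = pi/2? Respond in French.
Nous devons intégrer notre équation de l'accélération a(t) = -112·sin(4·t) 1 fois. En intégrant l'accélération et en utilisant la condition initiale v(0) = 28, nous obtenons v(t) = 28·cos(4·t). De l'équation de la vitesse v(t) = 28·cos(4·t), nous substituons t = pi/2 pour obtenir v = 28.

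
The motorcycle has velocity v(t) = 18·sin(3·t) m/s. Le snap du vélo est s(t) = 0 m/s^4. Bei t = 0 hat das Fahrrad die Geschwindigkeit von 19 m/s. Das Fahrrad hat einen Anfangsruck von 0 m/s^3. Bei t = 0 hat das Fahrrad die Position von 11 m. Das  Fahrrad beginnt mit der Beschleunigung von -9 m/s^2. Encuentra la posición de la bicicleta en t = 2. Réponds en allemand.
Um dies zu lösen, müssen wir 4 Integrale unserer Gleichung für den Snap s(t) = 0 finden. Das Integral von dem Snap ist der Ruck. Mit j(0) = 0 erhalten wir j(t) = 0. Das Integral von dem Ruck ist die Beschleunigung. Mit a(0) = -9 erhalten wir a(t) = -9. Die Stammfunktion von der Beschleunigung, mit v(0) = 19, ergibt die Geschwindigkeit: v(t) = 19 - 9·t. Die Stammfunktion von der Geschwindigkeit, mit x(0) = 11, ergibt die Position: x(t) = -9·t^2/2 + 19·t + 11. Aus der Gleichung für die Position x(t) = -9·t^2/2 + 19·t + 11, setzen wir t = 2 ein und erhalten x = 31.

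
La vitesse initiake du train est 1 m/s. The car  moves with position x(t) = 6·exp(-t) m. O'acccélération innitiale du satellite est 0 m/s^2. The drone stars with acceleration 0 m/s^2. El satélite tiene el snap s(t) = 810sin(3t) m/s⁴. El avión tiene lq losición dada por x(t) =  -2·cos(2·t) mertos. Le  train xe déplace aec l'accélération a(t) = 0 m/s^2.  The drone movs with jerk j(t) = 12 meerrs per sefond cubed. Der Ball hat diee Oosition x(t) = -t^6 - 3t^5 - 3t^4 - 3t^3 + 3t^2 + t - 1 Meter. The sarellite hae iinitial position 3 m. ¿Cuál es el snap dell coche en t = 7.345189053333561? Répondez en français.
En partant de la position x(t) = 6·exp(-t), nous prenons 4 dérivées. En prenant d/dt de x(t), nous trouvons v(t) = -6·exp(-t). En prenant d/dt de v(t), nous trouvons a(t) = 6·exp(-t). La dérivée de l'accélération donne le jerk: j(t) = -6·exp(-t). La dérivée du jerk donne le snap: s(t) = 6·exp(-t). Nous avons le snap s(t) = 6·exp(-t). En substituant t = 7.345189053333561: s(7.345189053333561) = 0.00387414771801715.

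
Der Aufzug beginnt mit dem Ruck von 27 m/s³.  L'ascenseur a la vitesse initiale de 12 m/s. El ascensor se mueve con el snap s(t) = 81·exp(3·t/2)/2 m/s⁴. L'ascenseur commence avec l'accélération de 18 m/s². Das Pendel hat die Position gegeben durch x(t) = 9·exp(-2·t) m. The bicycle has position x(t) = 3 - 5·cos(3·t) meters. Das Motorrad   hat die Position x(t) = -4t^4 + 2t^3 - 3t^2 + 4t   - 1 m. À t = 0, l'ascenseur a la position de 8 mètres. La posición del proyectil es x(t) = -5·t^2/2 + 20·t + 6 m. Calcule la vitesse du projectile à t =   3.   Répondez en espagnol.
Debemos derivar nuestra ecuación de la posición x(t) = -5·t^2/2 + 20·t + 6 1 vez. Tomando d/dt de x(t), encontramos v(t) = 20 - 5·t. De la ecuación de la velocidad v(t) = 20 - 5·t, sustituimos t = 3 para obtener v = 5.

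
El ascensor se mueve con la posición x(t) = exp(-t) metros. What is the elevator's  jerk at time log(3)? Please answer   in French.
Nous devons dériver notre équation de la position x(t) = exp(-t) 3 fois. En prenant d/dt de x(t), nous trouvons v(t) = -exp(-t). La dérivée de la vitesse donne l'accélération: a(t) = exp(-t). En dérivant l'accélération, nous obtenons le jerk: j(t) = -exp(-t). De l'équation du jerk j(t) = -exp(-t), nous substituons t = log(3) pour obtenir j = -1/3.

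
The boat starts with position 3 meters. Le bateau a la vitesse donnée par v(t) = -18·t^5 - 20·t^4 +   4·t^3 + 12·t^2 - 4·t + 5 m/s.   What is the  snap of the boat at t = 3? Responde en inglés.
To solve this, we need to take 3 derivatives of our velocity equation v(t) = -18·t^5 - 20·t^4 + 4·t^3 + 12·t^2 - 4·t + 5. Differentiating velocity, we get acceleration: a(t) = -90·t^4 - 80·t^3 + 12·t^2 + 24·t - 4. The derivative of acceleration gives jerk: j(t) = -360·t^3 - 240·t^2 + 24·t + 24. Differentiating jerk, we get snap: s(t) = -1080·t^2 - 480·t + 24. From the given snap equation s(t) = -1080·t^2 - 480·t + 24, we substitute t = 3 to get s = -11136.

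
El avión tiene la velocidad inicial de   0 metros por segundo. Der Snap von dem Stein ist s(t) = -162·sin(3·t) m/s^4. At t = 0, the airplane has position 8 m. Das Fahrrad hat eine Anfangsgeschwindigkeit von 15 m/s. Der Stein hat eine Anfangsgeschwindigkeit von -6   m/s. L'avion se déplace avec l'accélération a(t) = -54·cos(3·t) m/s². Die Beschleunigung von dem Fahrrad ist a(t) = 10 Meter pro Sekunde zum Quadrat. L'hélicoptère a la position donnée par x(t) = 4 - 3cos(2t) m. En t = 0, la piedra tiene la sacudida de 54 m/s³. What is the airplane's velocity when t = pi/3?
We need to integrate our acceleration equation a(t) = -54·cos(3·t) 1 time. Taking ∫a(t)dt and applying v(0) = 0, we find v(t) = -18·sin(3·t). We have velocity v(t) = -18·sin(3·t). Substituting t = pi/3: v(pi/3) = 0.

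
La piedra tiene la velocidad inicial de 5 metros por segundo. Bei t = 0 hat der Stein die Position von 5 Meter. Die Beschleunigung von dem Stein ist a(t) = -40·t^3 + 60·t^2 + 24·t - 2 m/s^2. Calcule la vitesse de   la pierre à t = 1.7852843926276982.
Pour résoudre ceci, nous devons prendre 1 intégrale de notre équation de l'accélération a(t) = -40·t^3 + 60·t^2 + 24·t - 2. La primitive de l'accélération est la vitesse. En utilisant v(0) = 5, nous obtenons v(t) = -10·t^4 + 20·t^3 + 12·t^2 - 2·t + 5. En utilisant v(t) = -10·t^4 + 20·t^3 + 12·t^2 - 2·t + 5 et en substituant t = 1.7852843926276982, nous trouvons v = 51.8939137747761.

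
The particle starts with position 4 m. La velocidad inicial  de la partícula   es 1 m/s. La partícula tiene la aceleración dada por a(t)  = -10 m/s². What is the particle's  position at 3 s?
To solve this, we need to take 2 integrals of our acceleration equation a(t) = -10. The antiderivative of acceleration is velocity. Using v(0) = 1, we get v(t) = 1 - 10·t. Taking ∫v(t)dt and applying x(0) = 4, we find x(t) = -5·t^2 + t + 4. We have position x(t) = -5·t^2 + t + 4. Substituting t = 3: x(3) = -38.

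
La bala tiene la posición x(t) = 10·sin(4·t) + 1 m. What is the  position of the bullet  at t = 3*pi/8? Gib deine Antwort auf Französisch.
Nous avons la position x(t) = 10·sin(4·t) + 1. En substituant t = 3*pi/8: x(3*pi/8) = -9.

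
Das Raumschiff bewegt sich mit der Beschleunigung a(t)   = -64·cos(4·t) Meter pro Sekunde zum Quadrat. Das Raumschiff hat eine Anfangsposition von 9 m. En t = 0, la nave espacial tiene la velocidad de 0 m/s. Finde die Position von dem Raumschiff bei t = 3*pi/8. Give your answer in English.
To find the answer, we compute 2 antiderivatives of a(t) = -64·cos(4·t). Integrating acceleration and using the initial condition v(0) = 0, we get v(t) = -16·sin(4·t). Finding the integral of v(t) and using x(0) = 9: x(t) = 4·cos(4·t) + 5. From the given position equation x(t) = 4·cos(4·t) + 5, we substitute t = 3*pi/8 to get x = 5.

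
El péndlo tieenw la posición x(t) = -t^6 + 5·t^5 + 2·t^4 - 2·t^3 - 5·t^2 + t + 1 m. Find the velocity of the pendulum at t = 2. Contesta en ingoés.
To solve this, we need to take 1 derivative of our position equation x(t) = -t^6 + 5·t^5 + 2·t^4 - 2·t^3 - 5·t^2 + t + 1. Taking d/dt of x(t), we find v(t) = -6·t^5 + 25·t^4 + 8·t^3 - 6·t^2 - 10·t + 1. We have velocity v(t) = -6·t^5 + 25·t^4 + 8·t^3 - 6·t^2 - 10·t + 1. Substituting t = 2: v(2) = 229.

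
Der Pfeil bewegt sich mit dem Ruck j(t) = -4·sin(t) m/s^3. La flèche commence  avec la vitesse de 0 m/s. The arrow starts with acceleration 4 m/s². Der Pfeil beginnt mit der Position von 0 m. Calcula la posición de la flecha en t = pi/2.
Necesitamos integrar nuestra ecuación de la sacudida j(t) = -4·sin(t) 3 veces. La integral de la sacudida es la aceleración. Usando a(0) = 4, obtenemos a(t) = 4·cos(t). La integral de la aceleración es la velocidad. Usando v(0) = 0, obtenemos v(t) = 4·sin(t). Tomando ∫v(t)dt y aplicando x(0) = 0, encontramos x(t) = 4 - 4·cos(t). Usando x(t) = 4 - 4·cos(t) y sustituyendo t = pi/2, encontramos x = 4.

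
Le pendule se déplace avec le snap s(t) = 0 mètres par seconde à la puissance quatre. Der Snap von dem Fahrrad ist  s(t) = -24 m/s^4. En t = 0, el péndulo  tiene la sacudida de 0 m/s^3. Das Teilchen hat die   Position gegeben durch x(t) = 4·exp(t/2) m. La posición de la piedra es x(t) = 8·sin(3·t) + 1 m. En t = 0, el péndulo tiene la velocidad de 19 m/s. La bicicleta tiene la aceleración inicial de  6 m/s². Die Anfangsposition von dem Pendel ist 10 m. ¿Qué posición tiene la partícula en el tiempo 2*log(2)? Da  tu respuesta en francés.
De l'équation de la position x(t) = 4·exp(t/2), nous substituons t = 2*log(2) pour obtenir x = 8.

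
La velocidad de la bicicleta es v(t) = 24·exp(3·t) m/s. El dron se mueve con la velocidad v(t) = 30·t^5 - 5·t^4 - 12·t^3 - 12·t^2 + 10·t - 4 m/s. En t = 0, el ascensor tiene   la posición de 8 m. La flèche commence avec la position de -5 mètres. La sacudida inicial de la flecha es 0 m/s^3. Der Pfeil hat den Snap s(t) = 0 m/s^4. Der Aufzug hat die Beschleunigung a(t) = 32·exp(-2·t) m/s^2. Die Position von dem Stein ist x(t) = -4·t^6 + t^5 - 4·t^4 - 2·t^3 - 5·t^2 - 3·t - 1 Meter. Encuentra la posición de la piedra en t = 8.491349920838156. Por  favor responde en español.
De la ecuación de la posición x(t) = -4·t^6 + t^5 - 4·t^4 - 2·t^3 - 5·t^2 - 3·t - 1, sustituimos t = 8.491349920838156 para obtener x = -1477671.71588175.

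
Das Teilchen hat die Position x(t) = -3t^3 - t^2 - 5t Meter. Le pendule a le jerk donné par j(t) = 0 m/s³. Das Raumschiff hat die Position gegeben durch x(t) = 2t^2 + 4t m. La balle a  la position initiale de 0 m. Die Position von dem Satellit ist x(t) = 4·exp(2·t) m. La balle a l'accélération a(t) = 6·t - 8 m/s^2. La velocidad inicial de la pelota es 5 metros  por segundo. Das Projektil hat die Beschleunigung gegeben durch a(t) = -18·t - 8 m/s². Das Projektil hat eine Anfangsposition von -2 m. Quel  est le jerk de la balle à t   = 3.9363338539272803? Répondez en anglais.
To solve this, we need to take 1 derivative of our acceleration equation a(t) = 6·t - 8. Differentiating acceleration, we get jerk: j(t) = 6. We have jerk j(t) = 6. Substituting t = 3.9363338539272803: j(3.9363338539272803) = 6.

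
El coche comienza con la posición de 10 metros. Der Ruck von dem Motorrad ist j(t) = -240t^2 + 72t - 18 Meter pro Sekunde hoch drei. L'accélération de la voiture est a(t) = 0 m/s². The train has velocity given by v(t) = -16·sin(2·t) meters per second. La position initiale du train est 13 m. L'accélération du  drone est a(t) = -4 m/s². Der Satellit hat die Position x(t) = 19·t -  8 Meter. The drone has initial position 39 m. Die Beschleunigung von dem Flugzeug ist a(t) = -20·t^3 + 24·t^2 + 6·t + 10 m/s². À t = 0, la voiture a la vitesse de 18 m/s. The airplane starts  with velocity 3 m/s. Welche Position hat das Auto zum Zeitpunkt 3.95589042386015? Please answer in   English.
To solve this, we need to take 2 integrals of our acceleration equation a(t) = 0. The antiderivative of acceleration, with v(0) = 18, gives velocity: v(t) = 18. Integrating velocity and using the initial condition x(0) = 10, we get x(t) = 18·t + 10. Using x(t) = 18·t + 10 and substituting t = 3.95589042386015, we find x = 81.2060276294827.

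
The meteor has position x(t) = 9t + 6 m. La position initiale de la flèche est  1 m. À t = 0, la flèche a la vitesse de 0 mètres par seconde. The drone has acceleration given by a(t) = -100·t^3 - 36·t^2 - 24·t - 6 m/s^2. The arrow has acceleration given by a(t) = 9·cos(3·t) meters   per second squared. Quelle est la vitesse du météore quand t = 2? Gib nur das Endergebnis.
v(2) = 9.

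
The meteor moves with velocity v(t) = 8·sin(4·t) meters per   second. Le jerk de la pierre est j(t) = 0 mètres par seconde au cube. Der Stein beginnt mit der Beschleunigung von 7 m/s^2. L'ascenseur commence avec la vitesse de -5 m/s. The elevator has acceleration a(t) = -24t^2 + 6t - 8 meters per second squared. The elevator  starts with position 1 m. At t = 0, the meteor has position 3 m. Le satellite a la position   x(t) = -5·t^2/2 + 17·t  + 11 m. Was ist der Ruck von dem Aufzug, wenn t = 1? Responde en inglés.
To solve this, we need to take 1 derivative of our acceleration equation a(t) = -24·t^2 + 6·t - 8. Differentiating acceleration, we get jerk: j(t) = 6 - 48·t. We have jerk j(t) = 6 - 48·t. Substituting t = 1: j(1) = -42.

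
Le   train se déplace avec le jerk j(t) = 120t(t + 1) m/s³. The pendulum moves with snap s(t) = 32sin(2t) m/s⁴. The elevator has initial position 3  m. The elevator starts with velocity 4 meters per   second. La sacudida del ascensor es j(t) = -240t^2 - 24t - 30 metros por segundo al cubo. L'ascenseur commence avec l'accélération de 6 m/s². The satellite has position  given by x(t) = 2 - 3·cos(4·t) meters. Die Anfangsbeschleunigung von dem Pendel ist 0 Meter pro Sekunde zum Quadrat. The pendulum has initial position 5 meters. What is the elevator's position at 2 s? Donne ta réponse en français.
Nous devons intégrer notre équation du jerk j(t) = -240·t^2 - 24·t - 30 3 fois. En prenant ∫j(t)dt et en appliquant a(0) = 6, nous trouvons a(t) = -80·t^3 - 12·t^2 - 30·t + 6. L'intégrale de l'accélération, avec v(0) = 4, donne la vitesse: v(t) = -20·t^4 - 4·t^3 - 15·t^2 + 6·t + 4. La primitive de la vitesse est la position. En utilisant x(0) = 3, nous obtenons x(t) = -4·t^5 - t^4 - 5·t^3 + 3·t^2 + 4·t + 3. Nous avons la position x(t) = -4·t^5 - t^4 - 5·t^3 + 3·t^2 + 4·t + 3. En substituant t = 2: x(2) = -161.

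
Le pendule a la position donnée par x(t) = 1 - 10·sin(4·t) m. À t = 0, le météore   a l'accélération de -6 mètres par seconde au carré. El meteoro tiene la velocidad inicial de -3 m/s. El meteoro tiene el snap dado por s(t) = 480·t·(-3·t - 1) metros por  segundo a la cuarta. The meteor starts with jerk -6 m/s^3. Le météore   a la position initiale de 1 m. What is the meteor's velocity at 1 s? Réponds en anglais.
To find the answer, we compute 3 integrals of s(t) = 480·t·(-3·t - 1). Integrating snap and using the initial condition j(0) = -6, we get j(t) = -480·t^3 - 240·t^2 - 6. Taking ∫j(t)dt and applying a(0) = -6, we find a(t) = -120·t^4 - 80·t^3 - 6·t - 6. Integrating acceleration and using the initial condition v(0) = -3, we get v(t) = -24·t^5 - 20·t^4 - 3·t^2 - 6·t - 3. From the given velocity equation v(t) = -24·t^5 - 20·t^4 - 3·t^2 - 6·t - 3, we substitute t = 1 to get v = -56.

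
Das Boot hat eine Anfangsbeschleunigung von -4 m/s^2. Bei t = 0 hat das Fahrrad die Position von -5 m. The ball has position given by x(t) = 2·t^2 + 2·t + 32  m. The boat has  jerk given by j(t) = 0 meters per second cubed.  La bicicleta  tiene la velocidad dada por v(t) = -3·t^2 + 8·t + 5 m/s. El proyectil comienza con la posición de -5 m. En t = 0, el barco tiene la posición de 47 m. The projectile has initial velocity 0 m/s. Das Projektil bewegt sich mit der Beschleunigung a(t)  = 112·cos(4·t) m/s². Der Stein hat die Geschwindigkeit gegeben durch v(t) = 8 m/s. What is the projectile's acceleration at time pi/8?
From the given acceleration equation a(t) = 112·cos(4·t), we substitute t = pi/8 to get a = 0.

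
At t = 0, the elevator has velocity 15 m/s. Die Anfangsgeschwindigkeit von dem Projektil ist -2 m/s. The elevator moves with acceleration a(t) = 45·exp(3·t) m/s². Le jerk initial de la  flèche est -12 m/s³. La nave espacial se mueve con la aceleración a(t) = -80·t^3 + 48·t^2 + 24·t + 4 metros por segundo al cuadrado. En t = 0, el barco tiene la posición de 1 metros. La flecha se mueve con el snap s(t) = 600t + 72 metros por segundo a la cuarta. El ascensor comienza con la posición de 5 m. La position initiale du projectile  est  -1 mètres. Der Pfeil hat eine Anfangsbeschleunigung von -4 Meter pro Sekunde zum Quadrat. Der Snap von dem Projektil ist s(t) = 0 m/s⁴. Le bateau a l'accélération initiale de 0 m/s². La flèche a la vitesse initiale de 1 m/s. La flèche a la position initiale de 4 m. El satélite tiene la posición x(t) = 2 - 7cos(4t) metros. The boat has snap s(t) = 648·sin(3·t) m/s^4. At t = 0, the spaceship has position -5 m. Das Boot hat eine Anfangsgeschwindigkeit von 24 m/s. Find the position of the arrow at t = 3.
To solve this, we need to take 4 antiderivatives of our snap equation s(t) = 600·t + 72. Finding the integral of s(t) and using j(0) = -12: j(t) = 300·t^2 + 72·t - 12. The antiderivative of jerk, with a(0) = -4, gives acceleration: a(t) = 100·t^3 + 36·t^2 - 12·t - 4. Finding the integral of a(t) and using v(0) = 1: v(t) = 25·t^4 + 12·t^3 - 6·t^2 - 4·t + 1. Finding the integral of v(t) and using x(0) = 4: x(t) = 5·t^5 + 3·t^4 - 2·t^3 - 2·t^2 + t + 4. Using x(t) = 5·t^5 + 3·t^4 - 2·t^3 - 2·t^2 + t + 4 and substituting t = 3, we find x = 1393.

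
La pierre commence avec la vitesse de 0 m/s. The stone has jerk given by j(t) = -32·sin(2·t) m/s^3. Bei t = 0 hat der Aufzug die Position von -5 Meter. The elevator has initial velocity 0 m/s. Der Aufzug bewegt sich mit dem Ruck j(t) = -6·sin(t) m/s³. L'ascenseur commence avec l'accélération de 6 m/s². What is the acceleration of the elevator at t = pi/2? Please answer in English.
To find the answer, we compute 1 antiderivative of j(t) = -6·sin(t). The integral of jerk, with a(0) = 6, gives acceleration: a(t) = 6·cos(t). Using a(t) = 6·cos(t) and substituting t = pi/2, we find a = 0.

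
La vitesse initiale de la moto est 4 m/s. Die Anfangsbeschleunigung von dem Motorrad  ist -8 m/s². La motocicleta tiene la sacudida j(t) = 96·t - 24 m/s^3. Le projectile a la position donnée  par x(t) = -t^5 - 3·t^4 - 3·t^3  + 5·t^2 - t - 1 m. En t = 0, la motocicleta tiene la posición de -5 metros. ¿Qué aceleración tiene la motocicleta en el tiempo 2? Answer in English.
Starting from jerk j(t) = 96·t - 24, we take 1 antiderivative. Finding the integral of j(t) and using a(0) = -8: a(t) = 48·t^2 - 24·t - 8. We have acceleration a(t) = 48·t^2 - 24·t - 8. Substituting t = 2: a(2) = 136.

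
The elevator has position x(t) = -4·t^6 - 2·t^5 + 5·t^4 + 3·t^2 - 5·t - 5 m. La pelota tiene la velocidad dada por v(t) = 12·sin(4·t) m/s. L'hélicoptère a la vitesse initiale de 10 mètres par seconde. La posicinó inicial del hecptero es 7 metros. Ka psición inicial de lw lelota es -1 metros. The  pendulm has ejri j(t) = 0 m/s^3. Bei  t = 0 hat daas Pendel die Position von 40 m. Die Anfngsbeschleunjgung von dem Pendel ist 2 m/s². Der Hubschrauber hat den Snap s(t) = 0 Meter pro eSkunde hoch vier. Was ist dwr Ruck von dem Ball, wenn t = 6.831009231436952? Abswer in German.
Ausgehend von der Geschwindigkeit v(t) = 12·sin(4·t), nehmen wir 2 Ableitungen. Durch Ableiten von der Geschwindigkeit erhalten wir die Beschleunigung: a(t) = 48·cos(4·t). Durch Ableiten von der Beschleunigung erhalten wir den Ruck: j(t) = -192·sin(4·t). Aus der Gleichung für den Ruck j(t) = -192·sin(4·t), setzen wir t = 6.831009231436952 ein und erhalten j = -156.208935078047.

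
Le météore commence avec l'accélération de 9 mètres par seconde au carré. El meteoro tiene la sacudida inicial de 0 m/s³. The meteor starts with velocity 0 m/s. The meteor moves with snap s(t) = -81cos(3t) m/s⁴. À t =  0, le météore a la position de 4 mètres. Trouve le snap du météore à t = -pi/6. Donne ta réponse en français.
En utilisant s(t) = -81·cos(3·t) et en substituant t = -pi/6, nous trouvons s = 0.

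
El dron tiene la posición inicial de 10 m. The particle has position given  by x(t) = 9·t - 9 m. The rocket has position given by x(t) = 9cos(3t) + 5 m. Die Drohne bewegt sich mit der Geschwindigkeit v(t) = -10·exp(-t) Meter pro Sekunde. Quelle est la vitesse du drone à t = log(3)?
En utilisant v(t) = -10·exp(-t) et en substituant t = log(3), nous trouvons v = -10/3.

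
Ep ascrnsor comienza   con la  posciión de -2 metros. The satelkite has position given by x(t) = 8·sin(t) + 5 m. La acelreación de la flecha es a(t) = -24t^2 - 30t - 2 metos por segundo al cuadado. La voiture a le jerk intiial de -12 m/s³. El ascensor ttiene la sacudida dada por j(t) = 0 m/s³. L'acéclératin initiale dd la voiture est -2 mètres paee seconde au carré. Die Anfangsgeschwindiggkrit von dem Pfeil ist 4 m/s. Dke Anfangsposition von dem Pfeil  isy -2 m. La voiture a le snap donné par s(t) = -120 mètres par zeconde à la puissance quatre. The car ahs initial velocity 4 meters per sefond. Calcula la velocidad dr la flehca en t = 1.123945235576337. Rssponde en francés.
Nous devons trouver la primitive de notre équation de l'accélération a(t) = -24·t^2 - 30·t - 2 1 fois. En prenant ∫a(t)dt et en appliquant v(0) = 4, nous trouvons v(t) = -8·t^3 - 15·t^2 - 2·t + 4. Nous avons la vitesse v(t) = -8·t^3 - 15·t^2 - 2·t + 4. En substituant t = 1.123945235576337: v(1.123945235576337) = -28.5553004192732.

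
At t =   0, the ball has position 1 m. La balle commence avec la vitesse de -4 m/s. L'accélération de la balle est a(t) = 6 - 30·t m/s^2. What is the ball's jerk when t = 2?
We must differentiate our acceleration equation a(t) = 6 - 30·t 1 time. Differentiating acceleration, we get jerk: j(t) = -30. From the given jerk equation j(t) = -30, we substitute t = 2 to get j = -30.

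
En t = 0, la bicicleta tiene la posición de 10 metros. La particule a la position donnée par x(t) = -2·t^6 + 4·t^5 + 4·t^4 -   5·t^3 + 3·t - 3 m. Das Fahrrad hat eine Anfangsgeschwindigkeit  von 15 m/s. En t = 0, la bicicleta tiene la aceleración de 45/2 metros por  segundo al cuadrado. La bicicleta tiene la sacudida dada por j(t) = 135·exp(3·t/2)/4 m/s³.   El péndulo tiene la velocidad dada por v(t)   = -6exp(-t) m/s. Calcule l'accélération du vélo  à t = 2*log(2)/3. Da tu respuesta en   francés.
Nous devons intégrer notre équation du jerk j(t) = 135·exp(3·t/2)/4 1 fois. En prenant ∫j(t)dt et en appliquant a(0) = 45/2, nous trouvons a(t) = 45·exp(3·t/2)/2. Nous avons l'accélération a(t) = 45·exp(3·t/2)/2. En substituant t = 2*log(2)/3: a(2*log(2)/3) = 45.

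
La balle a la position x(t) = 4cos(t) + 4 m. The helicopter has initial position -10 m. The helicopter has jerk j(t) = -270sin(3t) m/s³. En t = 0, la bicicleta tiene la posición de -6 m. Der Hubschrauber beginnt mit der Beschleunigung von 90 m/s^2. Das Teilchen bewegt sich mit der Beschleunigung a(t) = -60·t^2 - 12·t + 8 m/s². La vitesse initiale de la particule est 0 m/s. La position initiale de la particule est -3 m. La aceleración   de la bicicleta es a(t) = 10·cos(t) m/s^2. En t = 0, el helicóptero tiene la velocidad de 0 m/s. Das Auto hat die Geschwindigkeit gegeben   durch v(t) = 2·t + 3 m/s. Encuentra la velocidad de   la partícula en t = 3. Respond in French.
Nous devons intégrer notre équation de l'accélération a(t) = -60·t^2 - 12·t + 8 1 fois. La primitive de l'accélération est la vitesse. En utilisant v(0) = 0, nous obtenons v(t) = 2·t·(-10·t^2 - 3·t + 4). En utilisant v(t) = 2·t·(-10·t^2 - 3·t + 4) et en substituant t = 3, nous trouvons v = -570.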